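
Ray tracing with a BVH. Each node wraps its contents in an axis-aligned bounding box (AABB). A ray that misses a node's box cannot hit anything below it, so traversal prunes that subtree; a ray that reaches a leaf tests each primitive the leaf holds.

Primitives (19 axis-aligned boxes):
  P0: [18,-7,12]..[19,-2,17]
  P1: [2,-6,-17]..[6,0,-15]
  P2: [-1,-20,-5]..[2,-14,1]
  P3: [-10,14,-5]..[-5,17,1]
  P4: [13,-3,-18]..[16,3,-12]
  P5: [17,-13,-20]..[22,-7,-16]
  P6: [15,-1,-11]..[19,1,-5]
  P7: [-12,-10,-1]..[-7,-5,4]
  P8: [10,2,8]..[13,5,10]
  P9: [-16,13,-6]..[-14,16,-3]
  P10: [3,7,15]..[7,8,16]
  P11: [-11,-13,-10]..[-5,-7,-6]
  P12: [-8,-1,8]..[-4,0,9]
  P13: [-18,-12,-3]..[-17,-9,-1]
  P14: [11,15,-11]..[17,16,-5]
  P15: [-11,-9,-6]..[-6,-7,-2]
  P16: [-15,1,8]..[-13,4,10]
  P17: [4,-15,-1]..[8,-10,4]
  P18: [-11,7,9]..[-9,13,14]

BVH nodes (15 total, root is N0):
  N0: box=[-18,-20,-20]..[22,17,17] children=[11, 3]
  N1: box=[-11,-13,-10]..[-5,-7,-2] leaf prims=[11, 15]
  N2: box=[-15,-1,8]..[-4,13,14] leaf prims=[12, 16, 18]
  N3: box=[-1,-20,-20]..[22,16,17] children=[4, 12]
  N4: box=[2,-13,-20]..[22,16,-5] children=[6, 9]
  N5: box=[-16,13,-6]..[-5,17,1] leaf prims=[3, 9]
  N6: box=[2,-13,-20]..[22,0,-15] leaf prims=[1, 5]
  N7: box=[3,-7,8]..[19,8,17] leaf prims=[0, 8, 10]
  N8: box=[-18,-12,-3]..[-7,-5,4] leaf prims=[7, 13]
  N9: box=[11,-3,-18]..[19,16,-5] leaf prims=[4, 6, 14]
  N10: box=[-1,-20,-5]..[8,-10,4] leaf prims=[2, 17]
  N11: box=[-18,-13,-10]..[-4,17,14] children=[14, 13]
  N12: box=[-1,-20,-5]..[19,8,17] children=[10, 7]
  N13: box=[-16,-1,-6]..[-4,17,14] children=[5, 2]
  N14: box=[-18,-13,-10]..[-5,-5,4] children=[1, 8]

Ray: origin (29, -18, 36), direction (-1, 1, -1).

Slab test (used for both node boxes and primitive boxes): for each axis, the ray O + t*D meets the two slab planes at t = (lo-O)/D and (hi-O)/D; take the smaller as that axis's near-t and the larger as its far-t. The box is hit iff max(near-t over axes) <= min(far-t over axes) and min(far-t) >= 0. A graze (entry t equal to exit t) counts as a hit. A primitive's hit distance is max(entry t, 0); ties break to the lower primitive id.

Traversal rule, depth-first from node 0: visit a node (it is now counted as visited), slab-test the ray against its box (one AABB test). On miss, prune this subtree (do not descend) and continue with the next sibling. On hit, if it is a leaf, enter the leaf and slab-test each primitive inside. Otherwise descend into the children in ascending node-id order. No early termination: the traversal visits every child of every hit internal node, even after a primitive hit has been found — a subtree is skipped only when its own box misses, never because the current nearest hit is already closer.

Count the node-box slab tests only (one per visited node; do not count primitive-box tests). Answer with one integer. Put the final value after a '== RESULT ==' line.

Trace the traversal:
N0 x:[7,47] y:[-2,35] z:[19,56] -> hit [19,35], descend [3, 11]
  N3 x:[7,30] y:[-2,34] z:[19,56] -> hit [19,30], descend [4, 12]
    N4 x:[7,27] y:[5,34] z:[41,56] -> miss, prune
    N12 x:[10,30] y:[-2,26] z:[19,41] -> hit [19,26], descend [7, 10]
      N7 x:[10,26] y:[11,26] z:[19,28] -> hit [19,26] leaf, test {P0(miss), P8(miss), P10(miss)}
      N10 x:[21,30] y:[-2,8] z:[32,41] -> miss, prune
  N11 x:[33,47] y:[5,35] z:[22,46] -> hit [33,35], descend [13, 14]
    N13 x:[33,45] y:[17,35] z:[22,42] -> hit [33,35], descend [2, 5]
      N2 x:[33,44] y:[17,31] z:[22,28] -> miss, prune
      N5 x:[34,45] y:[31,35] z:[35,42] -> hit [35,35] leaf, test {P3@t=35, P9(miss)}
    N14 x:[34,47] y:[5,13] z:[32,46] -> miss, prune

order=[0, 3, 4, 12, 7, 10, 11, 13, 2, 5, 14]  |boxes|=11  |leaves|=2  hit=P3

== RESULT ==
11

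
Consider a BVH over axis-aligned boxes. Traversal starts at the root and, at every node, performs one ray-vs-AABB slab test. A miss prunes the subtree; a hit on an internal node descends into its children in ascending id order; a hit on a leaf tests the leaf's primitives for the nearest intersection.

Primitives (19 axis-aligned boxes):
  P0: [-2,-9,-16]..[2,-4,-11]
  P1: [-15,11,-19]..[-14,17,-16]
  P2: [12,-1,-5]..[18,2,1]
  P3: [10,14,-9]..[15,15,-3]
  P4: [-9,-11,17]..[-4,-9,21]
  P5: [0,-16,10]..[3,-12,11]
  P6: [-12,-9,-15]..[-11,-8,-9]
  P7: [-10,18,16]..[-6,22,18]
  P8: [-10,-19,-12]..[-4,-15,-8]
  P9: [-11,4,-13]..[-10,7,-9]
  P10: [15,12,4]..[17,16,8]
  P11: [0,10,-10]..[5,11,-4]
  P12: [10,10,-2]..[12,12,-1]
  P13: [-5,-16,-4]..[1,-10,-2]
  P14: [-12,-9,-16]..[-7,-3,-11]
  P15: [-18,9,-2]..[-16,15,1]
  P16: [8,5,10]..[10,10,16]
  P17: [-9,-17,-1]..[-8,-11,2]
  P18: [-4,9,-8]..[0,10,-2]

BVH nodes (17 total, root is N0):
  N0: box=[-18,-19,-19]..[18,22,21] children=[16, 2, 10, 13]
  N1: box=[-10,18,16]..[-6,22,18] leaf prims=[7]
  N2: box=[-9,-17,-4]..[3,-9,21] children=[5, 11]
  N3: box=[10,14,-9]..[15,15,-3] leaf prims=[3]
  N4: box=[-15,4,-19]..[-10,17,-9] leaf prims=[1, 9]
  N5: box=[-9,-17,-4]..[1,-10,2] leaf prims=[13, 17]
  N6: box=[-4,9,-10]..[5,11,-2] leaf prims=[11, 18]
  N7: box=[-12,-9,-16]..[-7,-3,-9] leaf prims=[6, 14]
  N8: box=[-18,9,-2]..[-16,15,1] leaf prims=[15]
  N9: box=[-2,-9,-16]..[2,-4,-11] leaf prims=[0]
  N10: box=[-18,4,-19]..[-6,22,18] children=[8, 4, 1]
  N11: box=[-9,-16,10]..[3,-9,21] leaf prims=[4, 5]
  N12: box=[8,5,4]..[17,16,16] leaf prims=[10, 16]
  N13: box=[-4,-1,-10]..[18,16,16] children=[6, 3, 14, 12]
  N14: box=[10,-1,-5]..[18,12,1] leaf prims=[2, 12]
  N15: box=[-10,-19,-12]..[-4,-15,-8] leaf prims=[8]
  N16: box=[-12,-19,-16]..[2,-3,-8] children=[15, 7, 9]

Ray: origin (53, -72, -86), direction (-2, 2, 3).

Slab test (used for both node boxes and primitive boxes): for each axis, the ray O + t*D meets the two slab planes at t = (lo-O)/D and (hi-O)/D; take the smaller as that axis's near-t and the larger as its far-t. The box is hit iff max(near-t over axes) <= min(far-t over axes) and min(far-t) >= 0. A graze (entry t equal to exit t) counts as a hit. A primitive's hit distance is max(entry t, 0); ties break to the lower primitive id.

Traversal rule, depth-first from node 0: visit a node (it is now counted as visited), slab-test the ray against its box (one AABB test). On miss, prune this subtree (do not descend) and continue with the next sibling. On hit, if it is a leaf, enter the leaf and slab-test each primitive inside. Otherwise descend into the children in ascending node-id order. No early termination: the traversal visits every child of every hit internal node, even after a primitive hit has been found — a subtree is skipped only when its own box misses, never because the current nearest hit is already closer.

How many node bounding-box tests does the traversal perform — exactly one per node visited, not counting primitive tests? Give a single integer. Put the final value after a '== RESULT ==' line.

Trace the traversal:
N0 x:[35/2,71/2] y:[53/2,47] z:[67/3,107/3] -> hit [53/2,71/2], descend [2, 10, 13, 16]
  N2 x:[25,31] y:[55/2,63/2] z:[82/3,107/3] -> hit [55/2,31], descend [5, 11]
    N5 x:[26,31] y:[55/2,31] z:[82/3,88/3] -> hit [55/2,88/3] leaf, test {P13@t=28, P17(miss)}
    N11 x:[25,31] y:[28,63/2] z:[32,107/3] -> miss, prune
  N10 x:[59/2,71/2] y:[38,47] z:[67/3,104/3] -> miss, prune
  N13 x:[35/2,57/2] y:[71/2,44] z:[76/3,34] -> miss, prune
  N16 x:[51/2,65/2] y:[53/2,69/2] z:[70/3,26] -> miss, prune

Visited [0, 2, 5, 11, 10, 13, 16]. Tests: 7 box, 1 leaf. Nearest: P13.

== RESULT ==
7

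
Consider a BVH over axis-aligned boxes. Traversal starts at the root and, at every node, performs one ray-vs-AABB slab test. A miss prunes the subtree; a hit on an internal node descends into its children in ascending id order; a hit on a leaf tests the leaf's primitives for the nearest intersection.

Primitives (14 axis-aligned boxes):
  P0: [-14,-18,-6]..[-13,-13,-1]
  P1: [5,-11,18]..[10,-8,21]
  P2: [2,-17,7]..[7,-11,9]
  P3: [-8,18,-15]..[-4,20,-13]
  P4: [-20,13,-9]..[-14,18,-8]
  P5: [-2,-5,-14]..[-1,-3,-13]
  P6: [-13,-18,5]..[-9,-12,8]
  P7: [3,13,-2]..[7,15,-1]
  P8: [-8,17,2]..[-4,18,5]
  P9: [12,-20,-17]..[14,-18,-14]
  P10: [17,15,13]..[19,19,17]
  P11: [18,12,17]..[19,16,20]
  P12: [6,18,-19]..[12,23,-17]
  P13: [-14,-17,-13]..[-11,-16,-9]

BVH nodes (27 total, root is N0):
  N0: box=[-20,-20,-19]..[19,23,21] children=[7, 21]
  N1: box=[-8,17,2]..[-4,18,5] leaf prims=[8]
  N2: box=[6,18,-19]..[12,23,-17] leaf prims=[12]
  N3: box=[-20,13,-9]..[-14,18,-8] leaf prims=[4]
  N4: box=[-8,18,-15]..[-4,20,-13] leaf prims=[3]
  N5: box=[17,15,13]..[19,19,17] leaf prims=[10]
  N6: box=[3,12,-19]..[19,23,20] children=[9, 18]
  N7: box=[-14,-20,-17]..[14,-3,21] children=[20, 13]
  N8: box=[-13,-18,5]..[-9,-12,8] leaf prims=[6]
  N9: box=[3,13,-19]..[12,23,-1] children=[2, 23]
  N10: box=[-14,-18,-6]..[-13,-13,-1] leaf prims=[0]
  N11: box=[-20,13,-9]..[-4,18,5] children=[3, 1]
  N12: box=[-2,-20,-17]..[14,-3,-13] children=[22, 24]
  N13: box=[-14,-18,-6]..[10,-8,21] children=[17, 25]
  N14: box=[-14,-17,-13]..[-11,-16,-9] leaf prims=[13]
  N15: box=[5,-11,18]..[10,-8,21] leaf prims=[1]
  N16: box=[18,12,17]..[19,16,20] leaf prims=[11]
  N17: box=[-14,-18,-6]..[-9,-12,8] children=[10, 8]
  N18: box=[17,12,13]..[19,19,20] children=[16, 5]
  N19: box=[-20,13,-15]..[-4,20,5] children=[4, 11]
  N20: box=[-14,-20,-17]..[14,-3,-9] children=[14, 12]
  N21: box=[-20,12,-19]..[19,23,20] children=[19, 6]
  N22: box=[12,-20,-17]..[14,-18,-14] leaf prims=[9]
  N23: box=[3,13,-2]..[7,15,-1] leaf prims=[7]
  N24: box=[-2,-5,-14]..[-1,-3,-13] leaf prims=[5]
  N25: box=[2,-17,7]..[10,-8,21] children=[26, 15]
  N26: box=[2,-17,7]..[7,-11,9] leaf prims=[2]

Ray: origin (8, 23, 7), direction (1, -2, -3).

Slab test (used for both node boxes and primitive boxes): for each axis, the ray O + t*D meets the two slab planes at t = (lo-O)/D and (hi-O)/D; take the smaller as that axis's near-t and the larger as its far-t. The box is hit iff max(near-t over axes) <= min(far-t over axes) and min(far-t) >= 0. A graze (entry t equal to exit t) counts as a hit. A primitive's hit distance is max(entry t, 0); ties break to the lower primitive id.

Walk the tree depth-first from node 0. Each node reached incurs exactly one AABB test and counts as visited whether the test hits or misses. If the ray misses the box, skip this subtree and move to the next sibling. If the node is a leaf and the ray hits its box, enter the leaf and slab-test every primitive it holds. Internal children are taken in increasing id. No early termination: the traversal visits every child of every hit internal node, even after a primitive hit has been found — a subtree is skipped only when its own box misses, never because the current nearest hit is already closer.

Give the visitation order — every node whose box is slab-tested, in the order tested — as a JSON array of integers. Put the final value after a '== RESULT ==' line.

Trace the traversal:
N0 x:[-28,11] y:[0,43/2] z:[-14/3,26/3] -> hit [0,26/3], descend [7, 21]
  N7 x:[-22,6] y:[13,43/2] z:[-14/3,8] -> miss, prune
  N21 x:[-28,11] y:[0,11/2] z:[-13/3,26/3] -> hit [0,11/2], descend [6, 19]
    N6 x:[-5,11] y:[0,11/2] z:[-13/3,26/3] -> hit [0,11/2], descend [9, 18]
      N9 x:[-5,4] y:[0,5] z:[8/3,26/3] -> hit [8/3,4], descend [2, 23]
        N2 x:[-2,4] y:[0,5/2] z:[8,26/3] -> miss, prune
        N23 x:[-5,-1] y:[4,5] z:[8/3,3] -> miss, prune
      N18 x:[9,11] y:[2,11/2] z:[-13/3,-2] -> miss, prune
    N19 x:[-28,-12] y:[3/2,5] z:[2/3,22/3] -> miss, prune

9 AABB tests over nodes [0, 7, 21, 6, 9, 2, 23, 18, 19]; 0 leaves entered; closest miss.

== RESULT ==
[0, 7, 21, 6, 9, 2, 23, 18, 19]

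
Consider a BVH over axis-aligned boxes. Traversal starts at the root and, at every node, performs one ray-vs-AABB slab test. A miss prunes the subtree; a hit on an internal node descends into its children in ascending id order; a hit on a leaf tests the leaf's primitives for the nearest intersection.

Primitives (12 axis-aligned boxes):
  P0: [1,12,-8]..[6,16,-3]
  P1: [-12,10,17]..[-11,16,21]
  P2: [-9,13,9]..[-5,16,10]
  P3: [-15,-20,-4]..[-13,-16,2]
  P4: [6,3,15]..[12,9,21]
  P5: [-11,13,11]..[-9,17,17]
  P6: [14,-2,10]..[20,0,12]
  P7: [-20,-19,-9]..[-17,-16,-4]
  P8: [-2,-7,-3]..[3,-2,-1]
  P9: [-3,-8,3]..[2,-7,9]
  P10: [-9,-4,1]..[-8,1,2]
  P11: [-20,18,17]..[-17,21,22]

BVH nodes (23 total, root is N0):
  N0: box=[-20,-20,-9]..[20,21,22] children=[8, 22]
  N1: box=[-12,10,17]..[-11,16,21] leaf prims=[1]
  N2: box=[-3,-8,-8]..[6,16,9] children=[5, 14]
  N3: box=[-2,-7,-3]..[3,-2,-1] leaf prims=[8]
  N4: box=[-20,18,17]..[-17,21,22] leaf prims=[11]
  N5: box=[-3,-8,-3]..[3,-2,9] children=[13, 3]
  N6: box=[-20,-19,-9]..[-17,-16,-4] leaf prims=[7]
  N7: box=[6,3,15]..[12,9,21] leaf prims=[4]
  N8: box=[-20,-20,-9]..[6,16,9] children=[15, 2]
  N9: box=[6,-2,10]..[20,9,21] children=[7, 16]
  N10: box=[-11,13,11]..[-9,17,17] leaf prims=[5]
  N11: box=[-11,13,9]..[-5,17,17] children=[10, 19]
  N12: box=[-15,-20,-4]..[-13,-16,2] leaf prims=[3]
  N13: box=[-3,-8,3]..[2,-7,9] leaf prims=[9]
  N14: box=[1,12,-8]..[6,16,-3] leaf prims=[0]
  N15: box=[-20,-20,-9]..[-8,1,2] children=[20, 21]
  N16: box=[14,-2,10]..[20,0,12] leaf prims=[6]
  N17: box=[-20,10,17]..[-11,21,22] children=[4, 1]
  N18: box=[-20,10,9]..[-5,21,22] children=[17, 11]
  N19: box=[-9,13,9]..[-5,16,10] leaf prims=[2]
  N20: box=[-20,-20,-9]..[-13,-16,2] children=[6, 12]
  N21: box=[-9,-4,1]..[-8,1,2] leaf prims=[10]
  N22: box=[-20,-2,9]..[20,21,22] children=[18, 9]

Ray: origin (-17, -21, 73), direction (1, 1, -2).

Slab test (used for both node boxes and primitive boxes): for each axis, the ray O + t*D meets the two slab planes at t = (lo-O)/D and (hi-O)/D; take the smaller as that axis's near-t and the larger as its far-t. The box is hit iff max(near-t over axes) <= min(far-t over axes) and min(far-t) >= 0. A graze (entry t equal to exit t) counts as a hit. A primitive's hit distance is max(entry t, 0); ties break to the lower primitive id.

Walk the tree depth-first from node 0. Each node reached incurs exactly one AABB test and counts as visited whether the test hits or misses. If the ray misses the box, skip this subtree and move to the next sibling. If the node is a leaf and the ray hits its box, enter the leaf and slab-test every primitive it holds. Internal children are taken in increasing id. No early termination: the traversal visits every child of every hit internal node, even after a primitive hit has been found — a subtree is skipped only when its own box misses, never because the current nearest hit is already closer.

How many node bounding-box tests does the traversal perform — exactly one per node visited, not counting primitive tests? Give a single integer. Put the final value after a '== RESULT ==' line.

Traverse from the root:
N0 x:[-3,37] y:[1,42] z:[51/2,41] -> hit [51/2,37], descend [8, 22]
  N8 x:[-3,23] y:[1,37] z:[32,41] -> miss, prune
  N22 x:[-3,37] y:[19,42] z:[51/2,32] -> hit [51/2,32], descend [9, 18]
    N9 x:[23,37] y:[19,30] z:[26,63/2] -> hit [26,30], descend [7, 16]
      N7 x:[23,29] y:[24,30] z:[26,29] -> hit [26,29] leaf, test {P4@t=26}
      N16 x:[31,37] y:[19,21] z:[61/2,63/2] -> miss, prune
    N18 x:[-3,12] y:[31,42] z:[51/2,32] -> miss, prune

Summary -> nodes [0, 8, 22, 9, 7, 16, 18]; box-tests=7; leaf-entries=1; first=P4

== RESULT ==
7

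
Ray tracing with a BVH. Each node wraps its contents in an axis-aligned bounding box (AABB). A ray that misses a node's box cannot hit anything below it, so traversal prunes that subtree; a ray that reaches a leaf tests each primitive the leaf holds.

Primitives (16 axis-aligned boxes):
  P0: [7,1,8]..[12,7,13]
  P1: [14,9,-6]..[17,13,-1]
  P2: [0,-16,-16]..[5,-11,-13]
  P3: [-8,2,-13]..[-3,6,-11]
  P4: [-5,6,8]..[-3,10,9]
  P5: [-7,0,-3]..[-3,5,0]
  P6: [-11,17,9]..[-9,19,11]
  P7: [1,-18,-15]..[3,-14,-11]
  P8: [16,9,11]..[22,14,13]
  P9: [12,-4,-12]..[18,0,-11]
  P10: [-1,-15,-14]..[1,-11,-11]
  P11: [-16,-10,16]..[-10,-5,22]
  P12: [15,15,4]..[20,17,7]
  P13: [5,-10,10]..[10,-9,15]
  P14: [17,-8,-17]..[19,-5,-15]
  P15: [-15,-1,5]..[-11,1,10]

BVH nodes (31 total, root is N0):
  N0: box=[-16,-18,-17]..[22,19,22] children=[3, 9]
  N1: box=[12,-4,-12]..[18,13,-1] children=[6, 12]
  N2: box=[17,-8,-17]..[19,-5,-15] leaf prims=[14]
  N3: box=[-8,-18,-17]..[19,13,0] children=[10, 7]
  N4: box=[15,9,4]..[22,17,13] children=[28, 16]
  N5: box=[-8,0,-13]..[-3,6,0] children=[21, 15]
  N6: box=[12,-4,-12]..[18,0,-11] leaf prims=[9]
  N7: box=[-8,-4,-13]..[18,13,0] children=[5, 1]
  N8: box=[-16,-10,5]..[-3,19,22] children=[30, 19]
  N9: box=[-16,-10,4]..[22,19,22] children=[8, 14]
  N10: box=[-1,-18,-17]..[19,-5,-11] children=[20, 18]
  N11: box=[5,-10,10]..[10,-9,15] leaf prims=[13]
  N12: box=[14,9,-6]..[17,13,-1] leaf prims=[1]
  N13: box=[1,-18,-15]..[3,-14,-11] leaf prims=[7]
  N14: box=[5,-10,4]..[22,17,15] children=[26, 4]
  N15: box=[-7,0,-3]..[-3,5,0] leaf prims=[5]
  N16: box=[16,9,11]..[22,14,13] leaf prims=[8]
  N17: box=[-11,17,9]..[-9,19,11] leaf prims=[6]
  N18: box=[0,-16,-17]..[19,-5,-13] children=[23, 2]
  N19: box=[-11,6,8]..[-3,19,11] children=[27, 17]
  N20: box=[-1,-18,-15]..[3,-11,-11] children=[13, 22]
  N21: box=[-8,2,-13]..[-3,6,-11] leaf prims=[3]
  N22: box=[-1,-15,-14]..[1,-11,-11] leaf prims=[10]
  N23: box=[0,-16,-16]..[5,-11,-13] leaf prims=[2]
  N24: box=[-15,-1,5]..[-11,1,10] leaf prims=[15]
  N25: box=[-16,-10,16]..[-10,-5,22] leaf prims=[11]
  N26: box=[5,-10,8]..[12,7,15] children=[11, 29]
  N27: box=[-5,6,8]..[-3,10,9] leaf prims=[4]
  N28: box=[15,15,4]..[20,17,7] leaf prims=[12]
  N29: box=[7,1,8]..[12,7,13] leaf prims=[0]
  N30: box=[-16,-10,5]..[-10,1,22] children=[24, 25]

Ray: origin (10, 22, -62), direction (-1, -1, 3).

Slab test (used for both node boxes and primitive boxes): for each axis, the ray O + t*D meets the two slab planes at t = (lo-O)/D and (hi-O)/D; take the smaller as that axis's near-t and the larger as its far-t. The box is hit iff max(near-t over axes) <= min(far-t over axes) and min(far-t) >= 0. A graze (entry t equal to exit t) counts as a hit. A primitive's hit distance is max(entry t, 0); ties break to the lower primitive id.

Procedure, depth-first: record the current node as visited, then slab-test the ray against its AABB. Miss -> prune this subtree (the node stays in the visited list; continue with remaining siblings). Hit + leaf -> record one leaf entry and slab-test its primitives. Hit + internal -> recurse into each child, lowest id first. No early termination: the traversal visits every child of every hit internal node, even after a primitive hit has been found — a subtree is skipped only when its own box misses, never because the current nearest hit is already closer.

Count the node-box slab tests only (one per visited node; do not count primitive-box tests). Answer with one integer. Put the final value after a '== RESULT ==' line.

Traverse from the root:
N0 x:[-12,26] y:[3,40] z:[15,28] -> hit [15,26], descend [3, 9]
  N3 x:[-9,18] y:[9,40] z:[15,62/3] -> hit [15,18], descend [7, 10]
    N7 x:[-8,18] y:[9,26] z:[49/3,62/3] -> hit [49/3,18], descend [1, 5]
      N1 x:[-8,-2] y:[9,26] z:[50/3,61/3] -> miss, prune
      N5 x:[13,18] y:[16,22] z:[49/3,62/3] -> hit [49/3,18], descend [15, 21]
        N15 x:[13,17] y:[17,22] z:[59/3,62/3] -> miss, prune
        N21 x:[13,18] y:[16,20] z:[49/3,17] -> hit [49/3,17] leaf, test {P3@t=49/3}
    N10 x:[-9,11] y:[27,40] z:[15,17] -> miss, prune
  N9 x:[-12,26] y:[3,32] z:[22,28] -> hit [22,26], descend [8, 14]
    N8 x:[13,26] y:[3,32] z:[67/3,28] -> hit [67/3,26], descend [19, 30]
      N19 x:[13,21] y:[3,16] z:[70/3,73/3] -> miss, prune
      N30 x:[20,26] y:[21,32] z:[67/3,28] -> hit [67/3,26], descend [24, 25]
        N24 x:[21,25] y:[21,23] z:[67/3,24] -> hit [67/3,23] leaf, test {P15@t=67/3}
        N25 x:[20,26] y:[27,32] z:[26,28] -> miss, prune
    N14 x:[-12,5] y:[5,32] z:[22,77/3] -> miss, prune

Visited [0, 3, 7, 1, 5, 15, 21, 10, 9, 8, 19, 30, 24, 25, 14]. Tests: 15 box, 2 leaf. Nearest: P3.

== RESULT ==
15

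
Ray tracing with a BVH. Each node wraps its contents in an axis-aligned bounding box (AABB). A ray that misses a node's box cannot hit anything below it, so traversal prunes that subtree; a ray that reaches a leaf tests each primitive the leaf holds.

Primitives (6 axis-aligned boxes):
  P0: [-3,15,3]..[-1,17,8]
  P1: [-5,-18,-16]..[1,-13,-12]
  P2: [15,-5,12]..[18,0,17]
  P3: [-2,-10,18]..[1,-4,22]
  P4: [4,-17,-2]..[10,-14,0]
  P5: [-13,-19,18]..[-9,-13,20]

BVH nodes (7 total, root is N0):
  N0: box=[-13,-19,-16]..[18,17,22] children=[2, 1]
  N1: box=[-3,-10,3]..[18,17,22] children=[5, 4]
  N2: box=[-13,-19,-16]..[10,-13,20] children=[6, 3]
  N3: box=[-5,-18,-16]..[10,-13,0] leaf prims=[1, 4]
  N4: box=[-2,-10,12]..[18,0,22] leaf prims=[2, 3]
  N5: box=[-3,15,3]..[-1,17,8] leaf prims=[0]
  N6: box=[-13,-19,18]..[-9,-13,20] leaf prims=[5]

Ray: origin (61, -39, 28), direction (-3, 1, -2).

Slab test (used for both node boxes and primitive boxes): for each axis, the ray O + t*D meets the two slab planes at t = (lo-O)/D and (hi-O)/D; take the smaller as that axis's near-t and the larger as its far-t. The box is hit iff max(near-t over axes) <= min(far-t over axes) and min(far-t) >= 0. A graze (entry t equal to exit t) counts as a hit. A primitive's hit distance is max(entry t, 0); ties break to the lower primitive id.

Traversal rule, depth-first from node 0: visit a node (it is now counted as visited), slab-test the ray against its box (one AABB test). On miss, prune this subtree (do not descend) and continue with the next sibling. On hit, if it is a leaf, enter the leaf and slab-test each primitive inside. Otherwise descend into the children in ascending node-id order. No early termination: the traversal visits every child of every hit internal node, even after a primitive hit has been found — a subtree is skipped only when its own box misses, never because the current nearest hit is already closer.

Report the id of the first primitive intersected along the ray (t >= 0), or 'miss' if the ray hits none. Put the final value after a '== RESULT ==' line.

Walk:
N0 x:[43/3,74/3] y:[20,56] z:[3,22] -> hit [20,22], descend [1, 2]
  N1 x:[43/3,64/3] y:[29,56] z:[3,25/2] -> miss, prune
  N2 x:[17,74/3] y:[20,26] z:[4,22] -> hit [20,22], descend [3, 6]
    N3 x:[17,22] y:[21,26] z:[14,22] -> hit [21,22] leaf, test {P1@t=21, P4(miss)}
    N6 x:[70/3,74/3] y:[20,26] z:[4,5] -> miss, prune

order=[0, 1, 2, 3, 6]  |boxes|=5  |leaves|=1  hit=P1

== RESULT ==
1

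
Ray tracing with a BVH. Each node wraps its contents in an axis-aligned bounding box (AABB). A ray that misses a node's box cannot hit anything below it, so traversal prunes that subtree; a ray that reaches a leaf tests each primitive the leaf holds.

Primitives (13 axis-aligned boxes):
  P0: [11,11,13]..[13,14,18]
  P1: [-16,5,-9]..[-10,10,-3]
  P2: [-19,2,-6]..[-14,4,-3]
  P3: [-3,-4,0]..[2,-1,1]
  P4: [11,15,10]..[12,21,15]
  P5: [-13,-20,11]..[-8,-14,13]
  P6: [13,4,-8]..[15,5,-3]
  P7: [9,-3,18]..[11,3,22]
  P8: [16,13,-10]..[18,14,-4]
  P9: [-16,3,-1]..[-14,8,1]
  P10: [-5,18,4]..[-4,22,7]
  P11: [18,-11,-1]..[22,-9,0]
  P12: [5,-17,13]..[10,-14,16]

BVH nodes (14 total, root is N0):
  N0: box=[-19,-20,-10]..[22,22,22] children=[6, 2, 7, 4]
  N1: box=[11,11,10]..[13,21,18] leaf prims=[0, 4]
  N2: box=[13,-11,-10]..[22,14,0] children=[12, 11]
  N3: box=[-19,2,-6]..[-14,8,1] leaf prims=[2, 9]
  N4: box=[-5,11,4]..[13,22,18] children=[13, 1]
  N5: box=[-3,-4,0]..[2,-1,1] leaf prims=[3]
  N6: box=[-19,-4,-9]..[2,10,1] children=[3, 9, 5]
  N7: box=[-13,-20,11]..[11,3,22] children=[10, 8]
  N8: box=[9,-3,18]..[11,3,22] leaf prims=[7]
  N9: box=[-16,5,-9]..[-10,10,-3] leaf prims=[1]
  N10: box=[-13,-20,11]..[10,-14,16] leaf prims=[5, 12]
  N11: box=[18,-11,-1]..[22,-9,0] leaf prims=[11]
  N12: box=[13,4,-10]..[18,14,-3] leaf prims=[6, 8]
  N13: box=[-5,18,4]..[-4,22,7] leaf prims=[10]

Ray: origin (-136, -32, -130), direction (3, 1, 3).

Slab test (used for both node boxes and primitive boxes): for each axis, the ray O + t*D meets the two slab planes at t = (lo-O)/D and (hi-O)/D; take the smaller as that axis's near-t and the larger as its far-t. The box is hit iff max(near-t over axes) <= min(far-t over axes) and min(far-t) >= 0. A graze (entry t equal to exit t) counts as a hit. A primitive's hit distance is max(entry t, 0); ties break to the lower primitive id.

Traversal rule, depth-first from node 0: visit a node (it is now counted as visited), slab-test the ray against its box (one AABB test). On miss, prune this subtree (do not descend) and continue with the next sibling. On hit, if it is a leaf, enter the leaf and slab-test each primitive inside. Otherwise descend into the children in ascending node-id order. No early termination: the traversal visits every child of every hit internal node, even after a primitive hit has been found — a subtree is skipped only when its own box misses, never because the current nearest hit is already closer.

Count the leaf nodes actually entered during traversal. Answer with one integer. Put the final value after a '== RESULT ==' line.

Walk:
N0 x:[39,158/3] y:[12,54] z:[40,152/3] -> hit [40,152/3], descend [2, 4, 6, 7]
  N2 x:[149/3,158/3] y:[21,46] z:[40,130/3] -> miss, prune
  N4 x:[131/3,149/3] y:[43,54] z:[134/3,148/3] -> hit [134/3,148/3], descend [1, 13]
    N1 x:[49,149/3] y:[43,53] z:[140/3,148/3] -> hit [49,148/3] leaf, test {P0(miss), P4(miss)}
    N13 x:[131/3,44] y:[50,54] z:[134/3,137/3] -> miss, prune
  N6 x:[39,46] y:[28,42] z:[121/3,131/3] -> hit [121/3,42], descend [3, 5, 9]
    N3 x:[39,122/3] y:[34,40] z:[124/3,131/3] -> miss, prune
    N5 x:[133/3,46] y:[28,31] z:[130/3,131/3] -> miss, prune
    N9 x:[40,42] y:[37,42] z:[121/3,127/3] -> hit [121/3,42] leaf, test {P1@t=121/3}
  N7 x:[41,49] y:[12,35] z:[47,152/3] -> miss, prune

Visited [0, 2, 4, 1, 13, 6, 3, 5, 9, 7]. Tests: 10 box, 2 leaf. Nearest: P1.

== RESULT ==
2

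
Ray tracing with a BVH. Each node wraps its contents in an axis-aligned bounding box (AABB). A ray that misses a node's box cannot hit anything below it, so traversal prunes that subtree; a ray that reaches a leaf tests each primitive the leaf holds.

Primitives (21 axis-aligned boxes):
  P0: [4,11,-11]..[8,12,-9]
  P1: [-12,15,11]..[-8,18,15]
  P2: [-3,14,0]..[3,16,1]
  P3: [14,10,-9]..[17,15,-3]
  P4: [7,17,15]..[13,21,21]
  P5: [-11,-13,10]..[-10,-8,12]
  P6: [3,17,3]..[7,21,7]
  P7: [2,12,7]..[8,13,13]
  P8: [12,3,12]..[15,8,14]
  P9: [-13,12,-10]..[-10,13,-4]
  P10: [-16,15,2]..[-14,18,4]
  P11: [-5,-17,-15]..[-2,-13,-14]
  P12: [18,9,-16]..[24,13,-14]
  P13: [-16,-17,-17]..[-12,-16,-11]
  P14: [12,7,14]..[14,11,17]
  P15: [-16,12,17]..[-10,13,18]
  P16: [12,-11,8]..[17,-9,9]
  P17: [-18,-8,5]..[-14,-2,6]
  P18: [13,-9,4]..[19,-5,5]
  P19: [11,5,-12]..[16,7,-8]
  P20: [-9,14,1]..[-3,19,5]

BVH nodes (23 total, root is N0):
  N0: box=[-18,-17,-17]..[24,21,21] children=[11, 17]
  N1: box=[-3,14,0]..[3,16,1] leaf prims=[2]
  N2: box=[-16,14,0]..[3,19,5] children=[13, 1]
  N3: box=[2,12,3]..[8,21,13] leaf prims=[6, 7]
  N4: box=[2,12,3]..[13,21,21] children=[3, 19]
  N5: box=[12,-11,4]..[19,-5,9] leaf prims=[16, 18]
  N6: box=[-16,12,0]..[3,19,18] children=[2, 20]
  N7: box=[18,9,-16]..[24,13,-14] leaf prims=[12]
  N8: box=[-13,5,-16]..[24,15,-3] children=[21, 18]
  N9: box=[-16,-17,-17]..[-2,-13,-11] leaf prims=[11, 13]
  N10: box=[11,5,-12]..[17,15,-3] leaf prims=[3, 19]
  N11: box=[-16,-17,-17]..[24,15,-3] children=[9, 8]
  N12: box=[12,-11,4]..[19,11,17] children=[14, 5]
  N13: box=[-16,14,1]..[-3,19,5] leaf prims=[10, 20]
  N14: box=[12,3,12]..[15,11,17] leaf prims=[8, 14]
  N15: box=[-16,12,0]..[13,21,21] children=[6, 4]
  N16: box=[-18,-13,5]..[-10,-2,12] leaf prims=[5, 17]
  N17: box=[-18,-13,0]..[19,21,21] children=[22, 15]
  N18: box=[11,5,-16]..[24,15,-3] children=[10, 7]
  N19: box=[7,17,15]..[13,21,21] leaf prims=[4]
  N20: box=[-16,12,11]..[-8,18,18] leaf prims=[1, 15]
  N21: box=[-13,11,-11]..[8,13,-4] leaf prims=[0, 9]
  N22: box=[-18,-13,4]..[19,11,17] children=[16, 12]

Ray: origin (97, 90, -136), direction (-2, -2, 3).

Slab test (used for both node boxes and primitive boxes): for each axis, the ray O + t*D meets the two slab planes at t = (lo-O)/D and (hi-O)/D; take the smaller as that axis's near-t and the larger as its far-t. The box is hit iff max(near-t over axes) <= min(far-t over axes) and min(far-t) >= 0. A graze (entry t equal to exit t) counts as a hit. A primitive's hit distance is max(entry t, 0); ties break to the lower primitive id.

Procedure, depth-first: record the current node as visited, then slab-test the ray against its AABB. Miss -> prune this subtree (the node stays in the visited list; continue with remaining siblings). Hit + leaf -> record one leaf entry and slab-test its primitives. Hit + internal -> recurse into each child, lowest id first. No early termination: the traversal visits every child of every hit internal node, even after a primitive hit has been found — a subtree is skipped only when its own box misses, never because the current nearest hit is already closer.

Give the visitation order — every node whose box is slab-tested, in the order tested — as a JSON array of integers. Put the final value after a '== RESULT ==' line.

Trace the traversal:
N0 x:[73/2,115/2] y:[69/2,107/2] z:[119/3,157/3] -> hit [119/3,157/3], descend [11, 17]
  N11 x:[73/2,113/2] y:[75/2,107/2] z:[119/3,133/3] -> hit [119/3,133/3], descend [8, 9]
    N8 x:[73/2,55] y:[75/2,85/2] z:[40,133/3] -> hit [40,85/2], descend [18, 21]
      N18 x:[73/2,43] y:[75/2,85/2] z:[40,133/3] -> hit [40,85/2], descend [7, 10]
        N7 x:[73/2,79/2] y:[77/2,81/2] z:[40,122/3] -> miss, prune
        N10 x:[40,43] y:[75/2,85/2] z:[124/3,133/3] -> hit [124/3,85/2] leaf, test {P3(miss), P19@t=83/2}
      N21 x:[89/2,55] y:[77/2,79/2] z:[125/3,44] -> miss, prune
    N9 x:[99/2,113/2] y:[103/2,107/2] z:[119/3,125/3] -> miss, prune
  N17 x:[39,115/2] y:[69/2,103/2] z:[136/3,157/3] -> hit [136/3,103/2], descend [15, 22]
    N15 x:[42,113/2] y:[69/2,39] z:[136/3,157/3] -> miss, prune
    N22 x:[39,115/2] y:[79/2,103/2] z:[140/3,51] -> hit [140/3,51], descend [12, 16]
      N12 x:[39,85/2] y:[79/2,101/2] z:[140/3,51] -> miss, prune
      N16 x:[107/2,115/2] y:[46,103/2] z:[47,148/3] -> miss, prune

Summary -> nodes [0, 11, 8, 18, 7, 10, 21, 9, 17, 15, 22, 12, 16]; box-tests=13; leaf-entries=1; first=P19

== RESULT ==
[0, 11, 8, 18, 7, 10, 21, 9, 17, 15, 22, 12, 16]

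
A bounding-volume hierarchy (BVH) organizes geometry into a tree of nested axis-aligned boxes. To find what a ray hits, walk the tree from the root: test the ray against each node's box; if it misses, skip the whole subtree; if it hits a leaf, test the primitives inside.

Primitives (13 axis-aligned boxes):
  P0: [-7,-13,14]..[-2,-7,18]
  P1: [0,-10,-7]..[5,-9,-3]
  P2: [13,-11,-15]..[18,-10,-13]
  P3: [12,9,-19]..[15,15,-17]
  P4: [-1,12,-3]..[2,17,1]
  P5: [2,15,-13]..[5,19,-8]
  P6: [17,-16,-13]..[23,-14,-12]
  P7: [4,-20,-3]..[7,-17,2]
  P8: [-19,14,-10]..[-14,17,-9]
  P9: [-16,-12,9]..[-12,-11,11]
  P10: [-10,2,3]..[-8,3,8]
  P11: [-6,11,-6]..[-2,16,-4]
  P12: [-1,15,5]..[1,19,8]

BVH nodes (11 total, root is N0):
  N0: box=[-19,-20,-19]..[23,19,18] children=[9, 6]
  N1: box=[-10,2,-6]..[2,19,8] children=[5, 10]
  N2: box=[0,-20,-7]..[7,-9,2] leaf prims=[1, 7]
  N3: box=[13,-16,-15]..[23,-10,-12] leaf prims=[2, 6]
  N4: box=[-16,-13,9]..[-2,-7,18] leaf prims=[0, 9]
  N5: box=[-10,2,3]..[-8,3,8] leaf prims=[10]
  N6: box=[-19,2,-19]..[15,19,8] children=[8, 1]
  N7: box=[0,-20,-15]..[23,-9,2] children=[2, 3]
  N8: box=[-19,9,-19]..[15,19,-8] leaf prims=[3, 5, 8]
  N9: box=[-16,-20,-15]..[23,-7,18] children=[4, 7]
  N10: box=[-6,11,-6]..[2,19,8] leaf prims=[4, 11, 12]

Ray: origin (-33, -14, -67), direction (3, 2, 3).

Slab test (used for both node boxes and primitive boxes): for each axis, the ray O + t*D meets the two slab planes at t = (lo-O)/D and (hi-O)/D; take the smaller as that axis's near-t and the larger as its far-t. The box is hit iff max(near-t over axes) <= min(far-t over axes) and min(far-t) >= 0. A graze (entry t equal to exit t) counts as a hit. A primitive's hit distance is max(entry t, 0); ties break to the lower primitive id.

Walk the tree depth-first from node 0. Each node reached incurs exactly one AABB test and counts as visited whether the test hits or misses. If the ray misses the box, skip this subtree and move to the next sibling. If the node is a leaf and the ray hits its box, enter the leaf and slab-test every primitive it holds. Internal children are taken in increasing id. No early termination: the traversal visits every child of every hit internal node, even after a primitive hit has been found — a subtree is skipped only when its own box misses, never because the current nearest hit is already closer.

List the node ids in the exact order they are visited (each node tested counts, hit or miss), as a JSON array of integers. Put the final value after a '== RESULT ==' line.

Trace the traversal:
N0 x:[14/3,56/3] y:[-3,33/2] z:[16,85/3] -> hit [16,33/2], descend [6, 9]
  N6 x:[14/3,16] y:[8,33/2] z:[16,25] -> hit [16,16], descend [1, 8]
    N1 x:[23/3,35/3] y:[8,33/2] z:[61/3,25] -> miss, prune
    N8 x:[14/3,16] y:[23/2,33/2] z:[16,59/3] -> hit [16,16] leaf, test {P3(miss), P5(miss), P8(miss)}
  N9 x:[17/3,56/3] y:[-3,7/2] z:[52/3,85/3] -> miss, prune

Visited [0, 6, 1, 8, 9]. Tests: 5 box, 1 leaf. Nearest: miss.

== RESULT ==
[0, 6, 1, 8, 9]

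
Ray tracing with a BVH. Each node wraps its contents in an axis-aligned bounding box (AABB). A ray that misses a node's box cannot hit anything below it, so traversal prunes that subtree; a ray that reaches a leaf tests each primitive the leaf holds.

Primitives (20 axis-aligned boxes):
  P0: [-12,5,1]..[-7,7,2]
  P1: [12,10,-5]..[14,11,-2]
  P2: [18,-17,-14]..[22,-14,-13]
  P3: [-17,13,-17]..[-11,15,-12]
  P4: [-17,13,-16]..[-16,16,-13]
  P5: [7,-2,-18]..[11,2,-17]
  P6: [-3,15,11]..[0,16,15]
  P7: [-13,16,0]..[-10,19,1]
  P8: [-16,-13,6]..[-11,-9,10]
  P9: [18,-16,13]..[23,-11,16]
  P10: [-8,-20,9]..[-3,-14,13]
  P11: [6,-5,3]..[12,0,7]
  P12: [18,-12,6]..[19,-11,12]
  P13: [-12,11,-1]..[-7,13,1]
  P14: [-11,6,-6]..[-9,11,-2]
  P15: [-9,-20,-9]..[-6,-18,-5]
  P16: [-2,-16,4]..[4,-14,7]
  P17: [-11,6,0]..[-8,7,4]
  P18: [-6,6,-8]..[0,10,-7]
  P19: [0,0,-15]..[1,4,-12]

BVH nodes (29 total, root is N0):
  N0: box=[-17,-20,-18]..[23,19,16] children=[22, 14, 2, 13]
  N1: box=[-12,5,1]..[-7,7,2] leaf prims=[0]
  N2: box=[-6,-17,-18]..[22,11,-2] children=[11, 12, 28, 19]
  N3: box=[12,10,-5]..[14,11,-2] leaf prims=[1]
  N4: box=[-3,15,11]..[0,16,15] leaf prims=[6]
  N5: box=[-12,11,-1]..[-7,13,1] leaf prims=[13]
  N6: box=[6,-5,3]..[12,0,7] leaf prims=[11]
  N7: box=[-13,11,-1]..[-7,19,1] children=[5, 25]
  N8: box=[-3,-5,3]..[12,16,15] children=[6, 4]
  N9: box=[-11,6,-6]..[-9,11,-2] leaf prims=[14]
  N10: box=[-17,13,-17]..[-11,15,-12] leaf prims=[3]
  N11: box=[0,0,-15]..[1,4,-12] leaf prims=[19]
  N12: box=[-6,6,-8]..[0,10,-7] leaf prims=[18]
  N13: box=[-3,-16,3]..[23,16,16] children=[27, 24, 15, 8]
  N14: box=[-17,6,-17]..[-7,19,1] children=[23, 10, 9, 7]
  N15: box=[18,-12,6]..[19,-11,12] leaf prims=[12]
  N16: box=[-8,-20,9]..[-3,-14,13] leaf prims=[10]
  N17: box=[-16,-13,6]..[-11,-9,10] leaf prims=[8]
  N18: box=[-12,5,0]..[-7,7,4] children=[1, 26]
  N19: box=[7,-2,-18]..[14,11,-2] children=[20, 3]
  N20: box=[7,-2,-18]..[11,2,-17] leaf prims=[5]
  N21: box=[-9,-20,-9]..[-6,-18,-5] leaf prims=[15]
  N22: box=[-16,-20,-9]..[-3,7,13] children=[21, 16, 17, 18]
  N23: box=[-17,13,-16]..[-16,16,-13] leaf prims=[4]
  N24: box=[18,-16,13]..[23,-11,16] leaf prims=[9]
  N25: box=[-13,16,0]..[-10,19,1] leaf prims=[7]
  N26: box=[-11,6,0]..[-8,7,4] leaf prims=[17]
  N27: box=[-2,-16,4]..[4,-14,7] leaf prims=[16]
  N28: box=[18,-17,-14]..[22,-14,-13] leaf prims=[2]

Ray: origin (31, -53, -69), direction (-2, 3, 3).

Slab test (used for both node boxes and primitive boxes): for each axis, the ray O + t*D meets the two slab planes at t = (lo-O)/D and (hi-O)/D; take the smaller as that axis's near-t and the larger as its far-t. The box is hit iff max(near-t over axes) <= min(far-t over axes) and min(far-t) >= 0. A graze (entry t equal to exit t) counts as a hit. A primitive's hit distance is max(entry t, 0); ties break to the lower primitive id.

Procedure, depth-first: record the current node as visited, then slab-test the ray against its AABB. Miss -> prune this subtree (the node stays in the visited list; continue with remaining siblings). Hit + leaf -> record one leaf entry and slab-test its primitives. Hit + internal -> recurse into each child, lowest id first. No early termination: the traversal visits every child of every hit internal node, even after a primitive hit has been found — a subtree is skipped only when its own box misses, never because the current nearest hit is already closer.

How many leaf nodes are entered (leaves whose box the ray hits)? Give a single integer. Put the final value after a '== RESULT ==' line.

Traverse from the root:
N0 x:[4,24] y:[11,24] z:[17,85/3] -> hit [17,24], descend [2, 13, 14, 22]
  N2 x:[9/2,37/2] y:[12,64/3] z:[17,67/3] -> hit [17,37/2], descend [11, 12, 19, 28]
    N11 x:[15,31/2] y:[53/3,19] z:[18,19] -> miss, prune
    N12 x:[31/2,37/2] y:[59/3,21] z:[61/3,62/3] -> miss, prune
    N19 x:[17/2,12] y:[17,64/3] z:[17,67/3] -> miss, prune
    N28 x:[9/2,13/2] y:[12,13] z:[55/3,56/3] -> miss, prune
  N13 x:[4,17] y:[37/3,23] z:[24,85/3] -> miss, prune
  N14 x:[19,24] y:[59/3,24] z:[52/3,70/3] -> hit [59/3,70/3], descend [7, 9, 10, 23]
    N7 x:[19,22] y:[64/3,24] z:[68/3,70/3] -> miss, prune
    N9 x:[20,21] y:[59/3,64/3] z:[21,67/3] -> hit [21,21] leaf, test {P14@t=21}
    N10 x:[21,24] y:[22,68/3] z:[52/3,19] -> miss, prune
    N23 x:[47/2,24] y:[22,23] z:[53/3,56/3] -> miss, prune
  N22 x:[17,47/2] y:[11,20] z:[20,82/3] -> hit [20,20], descend [16, 17, 18, 21]
    N16 x:[17,39/2] y:[11,13] z:[26,82/3] -> miss, prune
    N17 x:[21,47/2] y:[40/3,44/3] z:[25,79/3] -> miss, prune
    N18 x:[19,43/2] y:[58/3,20] z:[23,73/3] -> miss, prune
    N21 x:[37/2,20] y:[11,35/3] z:[20,64/3] -> miss, prune

Visited [0, 2, 11, 12, 19, 28, 13, 14, 7, 9, 10, 23, 22, 16, 17, 18, 21]. Tests: 17 box, 1 leaf. Nearest: P14.

== RESULT ==
1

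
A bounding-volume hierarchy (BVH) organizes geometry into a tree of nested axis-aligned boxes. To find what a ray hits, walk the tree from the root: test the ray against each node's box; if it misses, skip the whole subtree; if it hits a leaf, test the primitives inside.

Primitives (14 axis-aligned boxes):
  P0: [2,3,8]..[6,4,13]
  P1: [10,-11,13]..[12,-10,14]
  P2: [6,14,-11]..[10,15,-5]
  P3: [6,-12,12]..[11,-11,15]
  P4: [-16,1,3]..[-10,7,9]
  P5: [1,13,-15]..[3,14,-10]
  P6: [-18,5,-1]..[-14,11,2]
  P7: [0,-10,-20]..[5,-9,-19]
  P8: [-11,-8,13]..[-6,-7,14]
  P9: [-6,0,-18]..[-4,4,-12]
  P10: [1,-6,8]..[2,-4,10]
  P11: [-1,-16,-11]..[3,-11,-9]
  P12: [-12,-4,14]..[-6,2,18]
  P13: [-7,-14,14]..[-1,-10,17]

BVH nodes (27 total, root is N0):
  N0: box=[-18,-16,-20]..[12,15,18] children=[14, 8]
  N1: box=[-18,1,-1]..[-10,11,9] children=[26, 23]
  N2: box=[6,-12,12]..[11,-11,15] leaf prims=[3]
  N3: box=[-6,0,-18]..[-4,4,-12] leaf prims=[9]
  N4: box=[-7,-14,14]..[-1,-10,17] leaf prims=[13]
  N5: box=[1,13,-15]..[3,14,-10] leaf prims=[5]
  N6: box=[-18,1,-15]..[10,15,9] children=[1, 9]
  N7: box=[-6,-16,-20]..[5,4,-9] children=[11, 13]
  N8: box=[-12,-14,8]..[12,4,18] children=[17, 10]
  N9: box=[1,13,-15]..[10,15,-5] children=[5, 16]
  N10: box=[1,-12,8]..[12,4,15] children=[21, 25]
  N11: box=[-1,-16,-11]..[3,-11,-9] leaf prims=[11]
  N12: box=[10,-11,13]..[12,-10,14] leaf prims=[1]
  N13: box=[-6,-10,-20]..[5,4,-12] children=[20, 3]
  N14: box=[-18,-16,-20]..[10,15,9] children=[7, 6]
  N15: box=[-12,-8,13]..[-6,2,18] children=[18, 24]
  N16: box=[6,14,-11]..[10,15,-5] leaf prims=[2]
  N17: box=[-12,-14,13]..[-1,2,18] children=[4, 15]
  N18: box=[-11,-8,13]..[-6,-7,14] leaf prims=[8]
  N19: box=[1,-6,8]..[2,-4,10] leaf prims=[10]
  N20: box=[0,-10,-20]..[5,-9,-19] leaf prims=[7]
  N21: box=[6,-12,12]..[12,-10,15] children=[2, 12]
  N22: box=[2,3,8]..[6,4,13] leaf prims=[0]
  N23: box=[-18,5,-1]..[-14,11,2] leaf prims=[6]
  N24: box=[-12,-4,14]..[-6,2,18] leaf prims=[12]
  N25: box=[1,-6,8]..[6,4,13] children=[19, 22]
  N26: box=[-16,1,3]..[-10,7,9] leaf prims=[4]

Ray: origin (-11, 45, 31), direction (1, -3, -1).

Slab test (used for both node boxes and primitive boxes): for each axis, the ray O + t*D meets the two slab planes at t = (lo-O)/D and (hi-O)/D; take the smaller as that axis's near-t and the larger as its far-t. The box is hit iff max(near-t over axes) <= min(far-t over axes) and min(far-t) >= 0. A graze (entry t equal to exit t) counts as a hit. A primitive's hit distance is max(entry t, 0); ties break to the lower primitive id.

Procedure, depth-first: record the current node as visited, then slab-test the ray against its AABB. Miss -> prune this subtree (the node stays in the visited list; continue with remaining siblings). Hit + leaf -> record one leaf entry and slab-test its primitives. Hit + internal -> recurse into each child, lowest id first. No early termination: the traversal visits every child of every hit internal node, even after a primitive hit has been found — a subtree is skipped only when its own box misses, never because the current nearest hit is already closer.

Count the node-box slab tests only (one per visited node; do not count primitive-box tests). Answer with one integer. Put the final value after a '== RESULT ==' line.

Trace the traversal:
N0 x:[-7,23] y:[10,61/3] z:[13,51] -> hit [13,61/3], descend [8, 14]
  N8 x:[-1,23] y:[41/3,59/3] z:[13,23] -> hit [41/3,59/3], descend [10, 17]
    N10 x:[12,23] y:[41/3,19] z:[16,23] -> hit [16,19], descend [21, 25]
      N21 x:[17,23] y:[55/3,19] z:[16,19] -> hit [55/3,19], descend [2, 12]
        N2 x:[17,22] y:[56/3,19] z:[16,19] -> hit [56/3,19] leaf, test {P3@t=56/3}
        N12 x:[21,23] y:[55/3,56/3] z:[17,18] -> miss, prune
      N25 x:[12,17] y:[41/3,17] z:[18,23] -> miss, prune
    N17 x:[-1,10] y:[43/3,59/3] z:[13,18] -> miss, prune
  N14 x:[-7,21] y:[10,61/3] z:[22,51] -> miss, prune

9 AABB tests over nodes [0, 8, 10, 21, 2, 12, 25, 17, 14]; 1 leaf entered; closest P3.

== RESULT ==
9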